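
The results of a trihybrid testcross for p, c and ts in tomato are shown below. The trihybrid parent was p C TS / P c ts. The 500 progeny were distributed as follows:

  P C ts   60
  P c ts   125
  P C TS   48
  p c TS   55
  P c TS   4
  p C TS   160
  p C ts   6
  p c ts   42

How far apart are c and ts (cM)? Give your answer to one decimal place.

25.0 cM

The two rarest classes, p C ts and P c TS, are the double crossovers. Comparing them with the parentals, only the ts allele has switched, so ts is the middle locus and the order is c – ts – p.
Crossovers in the c–ts interval produce the single-crossover classes p c TS and P C ts (55 + 60 = 115) plus the double crossovers (10).
RF(c–ts) = (115 + 10) / 500 = 125/500 = 0.2500 → 25.0 cM.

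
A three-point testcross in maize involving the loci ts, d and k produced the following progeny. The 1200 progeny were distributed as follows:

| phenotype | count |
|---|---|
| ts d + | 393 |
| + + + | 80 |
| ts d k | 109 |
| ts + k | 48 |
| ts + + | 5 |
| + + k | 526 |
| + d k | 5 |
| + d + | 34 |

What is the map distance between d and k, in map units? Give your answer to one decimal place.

16.6 map units

The two most frequent reciprocal classes, + + k and ts d +, are the parental types, so the F1 was + + k / ts d +.
The two rarest classes, + d k and ts + +, are the double crossovers. Comparing them with the parentals, only the d allele has switched, so d is the middle locus and the order is k – d – ts.
Crossovers in the k–d interval produce the single-crossover classes + + + and ts d k (80 + 109 = 189) plus the double crossovers (10).
RF(k–d) = (189 + 10) / 1200 = 199/1200 = 0.1658 → 16.6 map units.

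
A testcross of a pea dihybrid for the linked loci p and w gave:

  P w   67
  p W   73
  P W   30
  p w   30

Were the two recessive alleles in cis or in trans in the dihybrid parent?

The two most frequent classes are P w (67) and p W (73); these are the parental (non-recombinant) types.
So the F1 carried P w on one chromosome and p W on the other — the recessive alleles are on opposite chromosomes (trans / repulsion).

trans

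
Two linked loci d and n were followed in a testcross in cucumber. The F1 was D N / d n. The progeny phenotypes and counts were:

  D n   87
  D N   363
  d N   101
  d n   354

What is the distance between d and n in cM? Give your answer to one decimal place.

20.8 cM

The recombinant classes are D n and d N: 87 + 101 = 188.
Recombination frequency = 188/905 = 0.2077 ≈ 20.8%, i.e. 20.8 cM.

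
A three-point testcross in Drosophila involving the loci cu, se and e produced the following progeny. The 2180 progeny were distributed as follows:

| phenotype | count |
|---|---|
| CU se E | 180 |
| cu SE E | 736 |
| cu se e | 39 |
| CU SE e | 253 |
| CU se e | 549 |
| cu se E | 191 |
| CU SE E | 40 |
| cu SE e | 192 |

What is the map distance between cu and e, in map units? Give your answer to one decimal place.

20.7 map units

The two most frequent reciprocal classes, cu SE E and CU se e, are the parental types, so the F1 was cu SE E / CU se e.
The two rarest classes, CU SE E and cu se e, are the double crossovers. Comparing them with the parentals, only the cu allele has switched, so cu is the middle locus and the order is se – cu – e.
Crossovers in the cu–e interval produce the single-crossover classes cu SE e and CU se E (192 + 180 = 372) plus the double crossovers (79).
RF(cu–e) = (372 + 79) / 2180 = 451/2180 = 0.2069 → 20.7 map units.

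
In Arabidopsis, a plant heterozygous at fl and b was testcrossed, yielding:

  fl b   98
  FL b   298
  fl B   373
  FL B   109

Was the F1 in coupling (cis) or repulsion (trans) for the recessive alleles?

trans

The two most frequent classes are FL b (298) and fl B (373); these are the parental (non-recombinant) types.
So the F1 carried FL b on one chromosome and fl B on the other — the recessive alleles are on opposite chromosomes (trans / repulsion).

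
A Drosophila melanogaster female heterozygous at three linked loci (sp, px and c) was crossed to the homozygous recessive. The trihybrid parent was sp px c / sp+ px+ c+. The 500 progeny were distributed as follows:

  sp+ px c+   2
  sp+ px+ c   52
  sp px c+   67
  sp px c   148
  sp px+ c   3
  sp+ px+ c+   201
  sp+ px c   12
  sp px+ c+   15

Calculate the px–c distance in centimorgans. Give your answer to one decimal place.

24.8 centimorgans

The two rarest classes, sp px+ c and sp+ px c+, are the double crossovers. Comparing them with the parentals, only the px allele has switched, so px is the middle locus and the order is sp – px – c.
Crossovers in the px–c interval produce the single-crossover classes sp px c+ and sp+ px+ c (67 + 52 = 119) plus the double crossovers (5).
RF(px–c) = (119 + 5) / 500 = 124/500 = 0.2480 → 24.8 centimorgans.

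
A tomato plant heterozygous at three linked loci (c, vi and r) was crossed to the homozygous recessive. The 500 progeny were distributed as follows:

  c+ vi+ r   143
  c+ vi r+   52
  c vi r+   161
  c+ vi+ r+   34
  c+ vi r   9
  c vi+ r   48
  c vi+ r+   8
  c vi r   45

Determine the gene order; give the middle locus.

vi

The two most frequent reciprocal classes, c vi r+ and c+ vi+ r, are the parental types, so the F1 was c vi r+ / c+ vi+ r.
The two rarest classes, c vi+ r+ and c+ vi r, are the double crossovers. Comparing them with the parentals, only the vi allele has switched, so vi is the middle locus and the order is c – vi – r.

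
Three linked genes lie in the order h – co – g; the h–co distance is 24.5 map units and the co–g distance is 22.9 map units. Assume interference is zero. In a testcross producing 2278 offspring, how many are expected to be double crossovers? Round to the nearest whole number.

128

Map distances give recombination frequencies of 0.245 and 0.229 for the two intervals.
With no interference, expected double-crossover frequency = 0.245 × 0.229 = 0.05610.
Expected number = 0.05610 × 2278 = 127.81 ≈ 128.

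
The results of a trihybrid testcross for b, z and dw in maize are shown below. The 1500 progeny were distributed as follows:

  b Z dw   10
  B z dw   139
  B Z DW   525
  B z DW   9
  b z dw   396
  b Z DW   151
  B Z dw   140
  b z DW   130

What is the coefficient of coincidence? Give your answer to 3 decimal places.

The two most frequent reciprocal classes, B Z DW and b z dw, are the parental types, so the F1 was B Z DW / b z dw.
The two rarest classes, B z DW and b Z dw, are the double crossovers. Comparing them with the parentals, only the z allele has switched, so z is the middle locus and the order is b – z – dw.
b–z: (290 + 19)/1500 = 0.2060; z–dw: (270 + 19)/1500 = 0.1927.
Expected DCO frequency = 0.2060 × 0.1927 ≈ 0.03970; observed = 19/1500 ≈ 0.01267.
Coefficient of coincidence = 0.01267/0.03970 ≈ 0.319.

0.319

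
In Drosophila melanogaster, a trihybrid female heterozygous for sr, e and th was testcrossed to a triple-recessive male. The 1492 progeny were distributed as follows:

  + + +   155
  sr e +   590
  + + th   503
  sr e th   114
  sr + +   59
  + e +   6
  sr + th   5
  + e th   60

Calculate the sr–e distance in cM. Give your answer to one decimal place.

8.7 cM

The two most frequent reciprocal classes, + + th and sr e +, are the parental types, so the F1 was + + th / sr e +.
The two rarest classes, sr + th and + e +, are the double crossovers. Comparing them with the parentals, only the sr allele has switched, so sr is the middle locus and the order is th – sr – e.
Crossovers in the sr–e interval produce the single-crossover classes + e th and sr + + (60 + 59 = 119) plus the double crossovers (11).
RF(sr–e) = (119 + 11) / 1492 = 130/1492 = 0.0871 → 8.7 cM.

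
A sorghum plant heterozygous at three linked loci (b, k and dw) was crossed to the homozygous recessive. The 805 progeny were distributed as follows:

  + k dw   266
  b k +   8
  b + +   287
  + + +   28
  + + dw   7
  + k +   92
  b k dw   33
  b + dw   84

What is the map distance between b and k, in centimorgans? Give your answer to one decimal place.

9.4 centimorgans

The two most frequent reciprocal classes, b + + and + k dw, are the parental types, so the F1 was b + + / + k dw.
The two rarest classes, b k + and + + dw, are the double crossovers. Comparing them with the parentals, only the k allele has switched, so k is the middle locus and the order is dw – k – b.
Crossovers in the k–b interval produce the single-crossover classes + + + and b k dw (28 + 33 = 61) plus the double crossovers (15).
RF(k–b) = (61 + 15) / 805 = 76/805 = 0.0944 → 9.4 centimorgans.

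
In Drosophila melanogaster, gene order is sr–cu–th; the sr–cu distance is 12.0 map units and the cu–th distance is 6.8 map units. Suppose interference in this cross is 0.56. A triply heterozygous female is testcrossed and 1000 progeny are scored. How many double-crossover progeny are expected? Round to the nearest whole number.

4

Map distances give recombination frequencies of 0.120 and 0.068 for the two intervals.
With interference 0.56 (so coincidence = 0.44), expected double-crossover frequency = 0.120 × 0.068 × 0.44 = 0.00359.
Expected number = 0.00359 × 1000 = 3.59 ≈ 4.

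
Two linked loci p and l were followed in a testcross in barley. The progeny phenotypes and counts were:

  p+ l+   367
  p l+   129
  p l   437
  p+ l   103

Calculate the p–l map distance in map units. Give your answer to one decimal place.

The two most frequent classes, p+ l+ (367) and p l (437), are the parental types, so the F1 was p+ l+ / p l.
The recombinant classes are p+ l and p l+: 103 + 129 = 232.
Recombination frequency = 232/1036 = 0.2239 ≈ 22.4%, i.e. 22.4 map units.

22.4 map units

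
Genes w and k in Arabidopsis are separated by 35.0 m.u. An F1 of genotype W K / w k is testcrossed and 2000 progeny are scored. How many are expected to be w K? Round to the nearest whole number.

350

A map distance of 35.0 m.u. corresponds to a recombination frequency of 0.350.
The F1 is W K / w k, so w K is a recombinant gamete class with expected frequency r/2 = 0.350/2 = 0.1750.
Expected number = 0.1750 × 2000 = 350.00 ≈ 350.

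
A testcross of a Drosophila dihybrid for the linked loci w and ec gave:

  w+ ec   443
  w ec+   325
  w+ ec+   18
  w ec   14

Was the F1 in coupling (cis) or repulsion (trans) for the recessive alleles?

The two most frequent classes are w+ ec (443) and w ec+ (325); these are the parental (non-recombinant) types.
So the F1 carried w+ ec on one chromosome and w ec+ on the other — the recessive alleles are on opposite chromosomes (trans / repulsion).

trans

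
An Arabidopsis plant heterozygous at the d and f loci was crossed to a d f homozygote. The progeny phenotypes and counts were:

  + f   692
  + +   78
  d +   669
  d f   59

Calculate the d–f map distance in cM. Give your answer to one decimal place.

9.1 cM

The two most frequent classes, + f (692) and d + (669), are the parental types, so the F1 was + f / d +.
The recombinant classes are + + and d f: 78 + 59 = 137.
Recombination frequency = 137/1498 = 0.0915 ≈ 9.1%, i.e. 9.1 cM.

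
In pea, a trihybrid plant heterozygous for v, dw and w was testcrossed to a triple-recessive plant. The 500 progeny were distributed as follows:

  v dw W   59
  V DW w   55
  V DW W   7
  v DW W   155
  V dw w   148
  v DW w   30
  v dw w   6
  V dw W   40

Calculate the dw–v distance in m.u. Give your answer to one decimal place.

25.4 m.u.

The two most frequent reciprocal classes, V dw w and v DW W, are the parental types, so the F1 was V dw w / v DW W.
The two rarest classes, v dw w and V DW W, are the double crossovers. Comparing them with the parentals, only the v allele has switched, so v is the middle locus and the order is dw – v – w.
Crossovers in the dw–v interval produce the single-crossover classes V DW w and v dw W (55 + 59 = 114) plus the double crossovers (13).
RF(dw–v) = (114 + 13) / 500 = 127/500 = 0.2540 → 25.4 m.u.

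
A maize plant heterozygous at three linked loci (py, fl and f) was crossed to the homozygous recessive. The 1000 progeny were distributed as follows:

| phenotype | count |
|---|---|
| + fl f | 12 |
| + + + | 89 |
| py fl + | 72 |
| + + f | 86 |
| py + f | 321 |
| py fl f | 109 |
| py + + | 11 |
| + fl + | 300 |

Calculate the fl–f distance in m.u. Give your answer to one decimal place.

The two most frequent reciprocal classes, py + f and + fl +, are the parental types, so the F1 was py + f / + fl +.
The two rarest classes, py + + and + fl f, are the double crossovers. Comparing them with the parentals, only the f allele has switched, so f is the middle locus and the order is fl – f – py.
Crossovers in the fl–f interval produce the single-crossover classes py fl f and + + + (109 + 89 = 198) plus the double crossovers (23).
RF(fl–f) = (198 + 23) / 1000 = 221/1000 = 0.2210 → 22.1 m.u.

22.1 m.u.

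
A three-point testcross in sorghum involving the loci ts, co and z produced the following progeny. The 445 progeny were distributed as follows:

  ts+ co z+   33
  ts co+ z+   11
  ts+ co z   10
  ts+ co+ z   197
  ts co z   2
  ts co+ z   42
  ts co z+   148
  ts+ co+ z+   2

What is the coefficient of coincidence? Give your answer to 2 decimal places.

0.90

The two most frequent reciprocal classes, ts co z+ and ts+ co+ z, are the parental types, so the F1 was ts co z+ / ts+ co+ z.
The two rarest classes, ts co z and ts+ co+ z+, are the double crossovers. Comparing them with the parentals, only the z allele has switched, so z is the middle locus and the order is ts – z – co.
ts–z: (75 + 4)/445 = 0.1775; z–co: (21 + 4)/445 = 0.0562.
Expected DCO frequency = 0.1775 × 0.0562 ≈ 0.00998; observed = 4/445 ≈ 0.00899.
Coefficient of coincidence = 0.00899/0.00998 ≈ 0.90.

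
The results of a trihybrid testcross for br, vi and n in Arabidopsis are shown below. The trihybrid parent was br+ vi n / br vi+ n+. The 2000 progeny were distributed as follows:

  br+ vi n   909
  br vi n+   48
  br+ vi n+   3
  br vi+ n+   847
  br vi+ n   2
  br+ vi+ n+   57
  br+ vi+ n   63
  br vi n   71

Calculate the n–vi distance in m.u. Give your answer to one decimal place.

The two rarest classes, br+ vi n+ and br vi+ n, are the double crossovers. Comparing them with the parentals, only the n allele has switched, so n is the middle locus and the order is vi – n – br.
Crossovers in the vi–n interval produce the single-crossover classes br+ vi+ n and br vi n+ (63 + 48 = 111) plus the double crossovers (5).
RF(vi–n) = (111 + 5) / 2000 = 116/2000 = 0.0580 → 5.8 m.u.

5.8 m.u.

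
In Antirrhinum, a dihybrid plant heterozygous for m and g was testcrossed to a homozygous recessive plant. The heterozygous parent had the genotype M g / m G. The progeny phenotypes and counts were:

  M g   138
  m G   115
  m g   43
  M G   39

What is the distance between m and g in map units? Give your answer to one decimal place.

24.5 map units

The recombinant classes are M G and m g: 39 + 43 = 82.
Recombination frequency = 82/335 = 0.2448 ≈ 24.5%, i.e. 24.5 map units.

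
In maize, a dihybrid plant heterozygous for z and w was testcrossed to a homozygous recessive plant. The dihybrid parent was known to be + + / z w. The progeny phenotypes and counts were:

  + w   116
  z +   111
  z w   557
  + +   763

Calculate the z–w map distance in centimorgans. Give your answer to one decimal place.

The recombinant classes are + w and z +: 116 + 111 = 227.
Recombination frequency = 227/1547 = 0.1467 ≈ 14.7%, i.e. 14.7 centimorgans.

14.7 centimorgans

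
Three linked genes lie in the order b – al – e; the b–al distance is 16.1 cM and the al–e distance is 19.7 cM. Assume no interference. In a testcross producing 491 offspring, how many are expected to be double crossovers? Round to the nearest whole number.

Map distances give recombination frequencies of 0.161 and 0.197 for the two intervals.
With no interference, expected double-crossover frequency = 0.161 × 0.197 = 0.03172.
Expected number = 0.03172 × 491 = 15.57 ≈ 16.

16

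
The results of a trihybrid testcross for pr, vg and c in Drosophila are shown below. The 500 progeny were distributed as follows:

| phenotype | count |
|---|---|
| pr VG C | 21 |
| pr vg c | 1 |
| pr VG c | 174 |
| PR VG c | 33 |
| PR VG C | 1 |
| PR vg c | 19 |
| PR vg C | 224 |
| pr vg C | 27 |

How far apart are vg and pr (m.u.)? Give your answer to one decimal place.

12.4 m.u.

The two most frequent reciprocal classes, pr VG c and PR vg C, are the parental types, so the F1 was pr VG c / PR vg C.
The two rarest classes, pr vg c and PR VG C, are the double crossovers. Comparing them with the parentals, only the vg allele has switched, so vg is the middle locus and the order is c – vg – pr.
Crossovers in the vg–pr interval produce the single-crossover classes PR VG c and pr vg C (33 + 27 = 60) plus the double crossovers (2).
RF(vg–pr) = (60 + 2) / 500 = 62/500 = 0.1240 → 12.4 m.u.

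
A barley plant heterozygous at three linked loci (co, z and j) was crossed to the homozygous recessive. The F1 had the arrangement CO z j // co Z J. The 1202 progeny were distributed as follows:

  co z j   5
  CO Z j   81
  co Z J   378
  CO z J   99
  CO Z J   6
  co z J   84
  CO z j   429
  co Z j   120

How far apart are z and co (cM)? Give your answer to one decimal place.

14.6 cM

The two rarest classes, co z j and CO Z J, are the double crossovers. Comparing them with the parentals, only the co allele has switched, so co is the middle locus and the order is j – co – z.
Crossovers in the co–z interval produce the single-crossover classes CO Z j and co z J (81 + 84 = 165) plus the double crossovers (11).
RF(co–z) = (165 + 11) / 1202 = 176/1202 = 0.1464 → 14.6 cM.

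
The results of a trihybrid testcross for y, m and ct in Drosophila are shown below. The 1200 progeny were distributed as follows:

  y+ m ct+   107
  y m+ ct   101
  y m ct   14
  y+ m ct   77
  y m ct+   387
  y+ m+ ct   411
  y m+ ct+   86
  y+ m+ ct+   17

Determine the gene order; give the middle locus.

ct

The two most frequent reciprocal classes, y m ct+ and y+ m+ ct, are the parental types, so the F1 was y m ct+ / y+ m+ ct.
The two rarest classes, y m ct and y+ m+ ct+, are the double crossovers. Comparing them with the parentals, only the ct allele has switched, so ct is the middle locus and the order is m – ct – y.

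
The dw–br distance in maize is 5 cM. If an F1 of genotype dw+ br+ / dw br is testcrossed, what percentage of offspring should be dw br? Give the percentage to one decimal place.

A map distance of 5 cM corresponds to a recombination frequency of 0.050.
The F1 is dw+ br+ / dw br, so dw br is a parental gamete class with expected frequency (1 − r)/2 = 0.950/2 = 0.4750.
That is 0.4750 = 47.5% of the progeny.

47.5%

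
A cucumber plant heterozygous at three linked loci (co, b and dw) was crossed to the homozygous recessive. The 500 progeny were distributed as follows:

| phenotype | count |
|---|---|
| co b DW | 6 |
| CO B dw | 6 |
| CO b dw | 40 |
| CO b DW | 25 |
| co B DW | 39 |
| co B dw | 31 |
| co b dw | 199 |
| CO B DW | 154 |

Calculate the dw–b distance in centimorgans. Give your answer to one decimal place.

13.6 centimorgans

The two most frequent reciprocal classes, CO B DW and co b dw, are the parental types, so the F1 was CO B DW / co b dw.
The two rarest classes, CO B dw and co b DW, are the double crossovers. Comparing them with the parentals, only the dw allele has switched, so dw is the middle locus and the order is b – dw – co.
Crossovers in the b–dw interval produce the single-crossover classes CO b DW and co B dw (25 + 31 = 56) plus the double crossovers (12).
RF(b–dw) = (56 + 12) / 500 = 68/500 = 0.1360 → 13.6 centimorgans.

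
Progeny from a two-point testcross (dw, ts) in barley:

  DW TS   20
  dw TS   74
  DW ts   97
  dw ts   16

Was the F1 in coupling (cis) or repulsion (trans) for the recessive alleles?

trans

The two most frequent classes are DW ts (97) and dw TS (74); these are the parental (non-recombinant) types.
So the F1 carried DW ts on one chromosome and dw TS on the other — the recessive alleles are on opposite chromosomes (trans / repulsion).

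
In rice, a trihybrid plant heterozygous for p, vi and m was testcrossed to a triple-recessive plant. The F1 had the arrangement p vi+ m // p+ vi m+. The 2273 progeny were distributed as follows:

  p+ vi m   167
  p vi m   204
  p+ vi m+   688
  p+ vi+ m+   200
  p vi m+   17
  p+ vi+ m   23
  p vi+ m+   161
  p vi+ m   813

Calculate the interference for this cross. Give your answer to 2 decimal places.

0.44

The two rarest classes, p+ vi+ m and p vi m+, are the double crossovers. Comparing them with the parentals, only the p allele has switched, so p is the middle locus and the order is vi – p – m.
vi–p: (404 + 40)/2273 = 0.1953; p–m: (328 + 40)/2273 = 0.1619.
Expected DCO frequency = 0.1953 × 0.1619 ≈ 0.03162; observed = 40/2273 ≈ 0.01760.
Coefficient of coincidence = 0.01760/0.03162 ≈ 0.56; interference = 1 − 0.56 = 0.44.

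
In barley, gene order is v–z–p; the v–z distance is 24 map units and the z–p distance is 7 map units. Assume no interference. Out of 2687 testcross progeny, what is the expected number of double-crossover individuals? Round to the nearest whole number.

Map distances give recombination frequencies of 0.240 and 0.070 for the two intervals.
With no interference, expected double-crossover frequency = 0.240 × 0.070 = 0.01680.
Expected number = 0.01680 × 2687 = 45.14 ≈ 45.

45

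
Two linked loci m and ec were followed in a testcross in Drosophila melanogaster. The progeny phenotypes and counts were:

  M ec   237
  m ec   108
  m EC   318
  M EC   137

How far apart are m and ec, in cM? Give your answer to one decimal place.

The two most frequent classes, M ec (237) and m EC (318), are the parental types, so the F1 was M ec / m EC.
The recombinant classes are M EC and m ec: 137 + 108 = 245.
Recombination frequency = 245/800 = 0.3063 ≈ 30.6%, i.e. 30.6 cM.

30.6 cM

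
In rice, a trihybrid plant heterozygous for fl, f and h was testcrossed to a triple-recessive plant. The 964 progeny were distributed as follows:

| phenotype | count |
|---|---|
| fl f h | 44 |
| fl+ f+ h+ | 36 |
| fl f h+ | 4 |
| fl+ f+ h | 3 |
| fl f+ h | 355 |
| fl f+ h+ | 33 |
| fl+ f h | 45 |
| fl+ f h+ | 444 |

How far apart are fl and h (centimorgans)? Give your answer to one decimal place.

8.8 centimorgans

The two most frequent reciprocal classes, fl f+ h and fl+ f h+, are the parental types, so the F1 was fl f+ h / fl+ f h+.
The two rarest classes, fl+ f+ h and fl f h+, are the double crossovers. Comparing them with the parentals, only the fl allele has switched, so fl is the middle locus and the order is h – fl – f.
Crossovers in the h–fl interval produce the single-crossover classes fl f+ h+ and fl+ f h (33 + 45 = 78) plus the double crossovers (7).
RF(h–fl) = (78 + 7) / 964 = 85/964 = 0.0882 → 8.8 centimorgans.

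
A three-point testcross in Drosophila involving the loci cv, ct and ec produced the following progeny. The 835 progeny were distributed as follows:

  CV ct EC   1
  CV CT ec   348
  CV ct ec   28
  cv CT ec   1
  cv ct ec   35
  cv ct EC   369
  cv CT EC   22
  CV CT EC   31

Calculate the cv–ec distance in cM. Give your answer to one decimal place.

8.1 cM

The two most frequent reciprocal classes, CV CT ec and cv ct EC, are the parental types, so the F1 was CV CT ec / cv ct EC.
The two rarest classes, cv CT ec and CV ct EC, are the double crossovers. Comparing them with the parentals, only the cv allele has switched, so cv is the middle locus and the order is ct – cv – ec.
Crossovers in the cv–ec interval produce the single-crossover classes CV CT EC and cv ct ec (31 + 35 = 66) plus the double crossovers (2).
RF(cv–ec) = (66 + 2) / 835 = 68/835 = 0.0814 → 8.1 cM.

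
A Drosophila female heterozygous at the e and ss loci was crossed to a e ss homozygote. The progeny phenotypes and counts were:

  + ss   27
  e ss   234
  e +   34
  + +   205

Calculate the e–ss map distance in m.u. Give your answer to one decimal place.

12.2 m.u.

The two most frequent classes, + + (205) and e ss (234), are the parental types, so the F1 was + + / e ss.
The recombinant classes are + ss and e +: 27 + 34 = 61.
Recombination frequency = 61/500 = 0.1220 ≈ 12.2%, i.e. 12.2 m.u.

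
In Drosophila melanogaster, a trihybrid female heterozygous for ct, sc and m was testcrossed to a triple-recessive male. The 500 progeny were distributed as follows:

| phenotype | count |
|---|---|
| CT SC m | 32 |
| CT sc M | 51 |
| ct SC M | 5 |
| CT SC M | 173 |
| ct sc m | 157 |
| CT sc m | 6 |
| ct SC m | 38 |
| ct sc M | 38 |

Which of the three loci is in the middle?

The two most frequent reciprocal classes, CT SC M and ct sc m, are the parental types, so the F1 was CT SC M / ct sc m.
The two rarest classes, ct SC M and CT sc m, are the double crossovers. Comparing them with the parentals, only the ct allele has switched, so ct is the middle locus and the order is sc – ct – m.

ct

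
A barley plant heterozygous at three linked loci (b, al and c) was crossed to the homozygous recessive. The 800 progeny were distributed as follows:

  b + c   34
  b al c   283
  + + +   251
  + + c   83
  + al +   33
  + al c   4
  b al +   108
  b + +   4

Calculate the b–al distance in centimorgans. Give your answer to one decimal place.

The two most frequent reciprocal classes, + + + and b al c, are the parental types, so the F1 was + + + / b al c.
The two rarest classes, b + + and + al c, are the double crossovers. Comparing them with the parentals, only the b allele has switched, so b is the middle locus and the order is c – b – al.
Crossovers in the b–al interval produce the single-crossover classes + al + and b + c (33 + 34 = 67) plus the double crossovers (8).
RF(b–al) = (67 + 8) / 800 = 75/800 = 0.0938 → 9.4 centimorgans.

9.4 centimorgans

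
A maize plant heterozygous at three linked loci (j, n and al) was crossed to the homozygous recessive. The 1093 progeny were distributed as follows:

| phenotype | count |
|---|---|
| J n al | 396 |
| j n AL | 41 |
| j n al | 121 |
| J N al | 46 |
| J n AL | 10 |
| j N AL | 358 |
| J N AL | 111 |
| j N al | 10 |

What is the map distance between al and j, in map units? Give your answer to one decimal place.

23.1 map units

The two most frequent reciprocal classes, J n al and j N AL, are the parental types, so the F1 was J n al / j N AL.
The two rarest classes, J n AL and j N al, are the double crossovers. Comparing them with the parentals, only the al allele has switched, so al is the middle locus and the order is n – al – j.
Crossovers in the al–j interval produce the single-crossover classes j n al and J N AL (121 + 111 = 232) plus the double crossovers (20).
RF(al–j) = (232 + 20) / 1093 = 252/1093 = 0.2306 → 23.1 map units.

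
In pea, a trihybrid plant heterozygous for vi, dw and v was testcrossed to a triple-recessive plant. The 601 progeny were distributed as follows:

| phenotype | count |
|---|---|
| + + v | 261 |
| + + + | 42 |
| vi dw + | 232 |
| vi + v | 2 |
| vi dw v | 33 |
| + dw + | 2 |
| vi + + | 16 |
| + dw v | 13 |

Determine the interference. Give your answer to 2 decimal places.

0.08

The two most frequent reciprocal classes, + + v and vi dw +, are the parental types, so the F1 was + + v / vi dw +.
The two rarest classes, vi + v and + dw +, are the double crossovers. Comparing them with the parentals, only the vi allele has switched, so vi is the middle locus and the order is dw – vi – v.
dw–vi: (29 + 4)/601 = 0.0549; vi–v: (75 + 4)/601 = 0.1314.
Expected DCO frequency = 0.0549 × 0.1314 ≈ 0.00721; observed = 4/601 ≈ 0.00666.
Coefficient of coincidence = 0.00666/0.00721 ≈ 0.92; interference = 1 − 0.92 = 0.08.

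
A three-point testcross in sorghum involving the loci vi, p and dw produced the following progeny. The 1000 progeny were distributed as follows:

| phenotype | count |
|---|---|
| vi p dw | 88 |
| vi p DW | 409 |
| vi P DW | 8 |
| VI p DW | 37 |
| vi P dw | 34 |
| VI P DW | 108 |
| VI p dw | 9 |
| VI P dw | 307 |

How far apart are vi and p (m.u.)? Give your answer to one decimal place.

The two most frequent reciprocal classes, vi p DW and VI P dw, are the parental types, so the F1 was vi p DW / VI P dw.
The two rarest classes, vi P DW and VI p dw, are the double crossovers. Comparing them with the parentals, only the p allele has switched, so p is the middle locus and the order is dw – p – vi.
Crossovers in the p–vi interval produce the single-crossover classes VI p DW and vi P dw (37 + 34 = 71) plus the double crossovers (17).
RF(p–vi) = (71 + 17) / 1000 = 88/1000 = 0.0880 → 8.8 m.u.

8.8 m.u.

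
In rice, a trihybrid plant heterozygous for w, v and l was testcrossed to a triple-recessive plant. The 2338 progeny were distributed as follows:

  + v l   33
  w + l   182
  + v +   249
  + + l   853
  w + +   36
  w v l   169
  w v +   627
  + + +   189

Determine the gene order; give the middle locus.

The two most frequent reciprocal classes, + + l and w v +, are the parental types, so the F1 was + + l / w v +.
The two rarest classes, + v l and w + +, are the double crossovers. Comparing them with the parentals, only the v allele has switched, so v is the middle locus and the order is w – v – l.

v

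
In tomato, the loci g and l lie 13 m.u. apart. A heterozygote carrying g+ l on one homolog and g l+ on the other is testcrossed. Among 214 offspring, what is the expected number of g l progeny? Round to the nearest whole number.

A map distance of 13 m.u. corresponds to a recombination frequency of 0.130.
The F1 is g+ l / g l+, so g l is a recombinant gamete class with expected frequency r/2 = 0.130/2 = 0.0650.
Expected number = 0.0650 × 214 = 13.91 ≈ 14.

14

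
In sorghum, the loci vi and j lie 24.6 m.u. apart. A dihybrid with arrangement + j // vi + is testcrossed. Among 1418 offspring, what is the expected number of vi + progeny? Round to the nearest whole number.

A map distance of 24.6 m.u. corresponds to a recombination frequency of 0.246.
The F1 is + j / vi +, so vi + is a parental gamete class with expected frequency (1 − r)/2 = 0.754/2 = 0.3770.
Expected number = 0.3770 × 1418 = 534.59 ≈ 535.

535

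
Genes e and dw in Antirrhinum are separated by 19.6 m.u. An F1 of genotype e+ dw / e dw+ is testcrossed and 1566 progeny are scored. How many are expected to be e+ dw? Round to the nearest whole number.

630

A map distance of 19.6 m.u. corresponds to a recombination frequency of 0.196.
The F1 is e+ dw / e dw+, so e+ dw is a parental gamete class with expected frequency (1 − r)/2 = 0.804/2 = 0.4020.
Expected number = 0.4020 × 1566 = 629.53 ≈ 630.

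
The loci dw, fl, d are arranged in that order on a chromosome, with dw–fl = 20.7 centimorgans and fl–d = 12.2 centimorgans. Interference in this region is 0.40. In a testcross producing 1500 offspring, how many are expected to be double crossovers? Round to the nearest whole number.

23

Map distances give recombination frequencies of 0.207 and 0.122 for the two intervals.
With interference 0.40 (so coincidence = 0.60), expected double-crossover frequency = 0.207 × 0.122 × 0.60 = 0.01515.
Expected number = 0.01515 × 1500 = 22.73 ≈ 23.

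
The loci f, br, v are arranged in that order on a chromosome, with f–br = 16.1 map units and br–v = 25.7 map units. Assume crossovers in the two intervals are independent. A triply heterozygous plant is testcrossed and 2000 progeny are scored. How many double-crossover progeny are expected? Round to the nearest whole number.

Map distances give recombination frequencies of 0.161 and 0.257 for the two intervals.
With no interference, expected double-crossover frequency = 0.161 × 0.257 = 0.04138.
Expected number = 0.04138 × 2000 = 82.75 ≈ 83.

83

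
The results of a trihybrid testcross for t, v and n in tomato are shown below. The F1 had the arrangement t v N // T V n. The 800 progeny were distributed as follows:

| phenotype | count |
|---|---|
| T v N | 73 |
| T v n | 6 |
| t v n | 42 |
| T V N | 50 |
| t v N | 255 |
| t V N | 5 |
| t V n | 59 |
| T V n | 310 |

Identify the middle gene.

v

The two rarest classes, t V N and T v n, are the double crossovers. Comparing them with the parentals, only the v allele has switched, so v is the middle locus and the order is t – v – n.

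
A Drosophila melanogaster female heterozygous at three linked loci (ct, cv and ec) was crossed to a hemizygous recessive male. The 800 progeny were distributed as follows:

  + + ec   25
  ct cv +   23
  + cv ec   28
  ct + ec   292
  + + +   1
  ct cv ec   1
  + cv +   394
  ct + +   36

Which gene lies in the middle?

cv

The two most frequent reciprocal classes, ct + ec and + cv +, are the parental types, so the F1 was ct + ec / + cv +.
The two rarest classes, ct cv ec and + + +, are the double crossovers. Comparing them with the parentals, only the cv allele has switched, so cv is the middle locus and the order is ec – cv – ct.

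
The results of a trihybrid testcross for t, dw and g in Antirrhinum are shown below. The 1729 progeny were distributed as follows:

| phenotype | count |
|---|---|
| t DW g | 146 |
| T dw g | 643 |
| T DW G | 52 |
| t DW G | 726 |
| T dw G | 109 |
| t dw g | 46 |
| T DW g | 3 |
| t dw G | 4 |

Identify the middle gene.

dw

The two most frequent reciprocal classes, t DW G and T dw g, are the parental types, so the F1 was t DW G / T dw g.
The two rarest classes, t dw G and T DW g, are the double crossovers. Comparing them with the parentals, only the dw allele has switched, so dw is the middle locus and the order is t – dw – g.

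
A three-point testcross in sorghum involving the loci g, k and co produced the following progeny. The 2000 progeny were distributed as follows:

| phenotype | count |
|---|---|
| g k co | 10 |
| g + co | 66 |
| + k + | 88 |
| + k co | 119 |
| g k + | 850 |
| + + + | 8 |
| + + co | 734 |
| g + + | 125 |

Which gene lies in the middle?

co

The two most frequent reciprocal classes, + + co and g k +, are the parental types, so the F1 was + + co / g k +.
The two rarest classes, + + + and g k co, are the double crossovers. Comparing them with the parentals, only the co allele has switched, so co is the middle locus and the order is k – co – g.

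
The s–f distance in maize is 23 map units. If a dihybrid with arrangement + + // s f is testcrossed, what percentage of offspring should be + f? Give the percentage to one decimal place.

11.5%

A map distance of 23 map units corresponds to a recombination frequency of 0.230.
The F1 is + + / s f, so + f is a recombinant gamete class with expected frequency r/2 = 0.230/2 = 0.1150.
That is 0.1150 = 11.5% of the progeny.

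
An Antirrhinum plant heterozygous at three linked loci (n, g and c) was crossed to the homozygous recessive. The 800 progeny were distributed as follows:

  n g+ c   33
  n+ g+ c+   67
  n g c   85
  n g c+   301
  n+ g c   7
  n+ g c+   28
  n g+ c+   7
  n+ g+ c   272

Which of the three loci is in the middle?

The two most frequent reciprocal classes, n+ g+ c and n g c+, are the parental types, so the F1 was n+ g+ c / n g c+.
The two rarest classes, n+ g c and n g+ c+, are the double crossovers. Comparing them with the parentals, only the g allele has switched, so g is the middle locus and the order is n – g – c.

g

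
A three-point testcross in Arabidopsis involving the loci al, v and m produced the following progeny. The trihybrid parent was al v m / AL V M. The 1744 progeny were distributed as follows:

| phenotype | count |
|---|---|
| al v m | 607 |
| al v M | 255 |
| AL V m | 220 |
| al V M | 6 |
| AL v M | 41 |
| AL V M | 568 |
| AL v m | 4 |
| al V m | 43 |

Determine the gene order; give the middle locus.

al

The two rarest classes, AL v m and al V M, are the double crossovers. Comparing them with the parentals, only the al allele has switched, so al is the middle locus and the order is v – al – m.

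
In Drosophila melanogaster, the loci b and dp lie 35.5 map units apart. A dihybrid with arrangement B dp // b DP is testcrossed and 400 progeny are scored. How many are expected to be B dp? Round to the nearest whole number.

129

A map distance of 35.5 map units corresponds to a recombination frequency of 0.355.
The F1 is B dp / b DP, so B dp is a parental gamete class with expected frequency (1 − r)/2 = 0.645/2 = 0.3225.
Expected number = 0.3225 × 400 = 129.00 ≈ 129.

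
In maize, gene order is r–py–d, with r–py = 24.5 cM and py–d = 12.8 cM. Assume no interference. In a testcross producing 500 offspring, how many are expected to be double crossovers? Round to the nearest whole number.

16

Map distances give recombination frequencies of 0.245 and 0.128 for the two intervals.
With no interference, expected double-crossover frequency = 0.245 × 0.128 = 0.03136.
Expected number = 0.03136 × 500 = 15.68 ≈ 16.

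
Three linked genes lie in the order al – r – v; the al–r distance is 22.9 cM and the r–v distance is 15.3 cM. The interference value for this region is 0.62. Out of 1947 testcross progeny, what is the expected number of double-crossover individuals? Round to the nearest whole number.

26

Map distances give recombination frequencies of 0.229 and 0.153 for the two intervals.
With interference 0.62 (so coincidence = 0.38), expected double-crossover frequency = 0.229 × 0.153 × 0.38 = 0.01331.
Expected number = 0.01331 × 1947 = 25.92 ≈ 26.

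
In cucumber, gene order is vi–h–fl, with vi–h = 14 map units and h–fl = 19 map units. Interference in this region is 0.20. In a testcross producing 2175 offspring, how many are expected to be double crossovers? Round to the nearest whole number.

46

Map distances give recombination frequencies of 0.140 and 0.190 for the two intervals.
With interference 0.20 (so coincidence = 0.80), expected double-crossover frequency = 0.140 × 0.190 × 0.80 = 0.02128.
Expected number = 0.02128 × 2175 = 46.28 ≈ 46.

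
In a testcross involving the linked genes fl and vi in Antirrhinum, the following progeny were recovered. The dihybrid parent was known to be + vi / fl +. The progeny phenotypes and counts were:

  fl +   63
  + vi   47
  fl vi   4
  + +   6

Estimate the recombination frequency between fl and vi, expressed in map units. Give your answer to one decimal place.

8.3 map units

The recombinant classes are + + and fl vi: 6 + 4 = 10.
Recombination frequency = 10/120 = 0.0833 ≈ 8.3%, i.e. 8.3 map units.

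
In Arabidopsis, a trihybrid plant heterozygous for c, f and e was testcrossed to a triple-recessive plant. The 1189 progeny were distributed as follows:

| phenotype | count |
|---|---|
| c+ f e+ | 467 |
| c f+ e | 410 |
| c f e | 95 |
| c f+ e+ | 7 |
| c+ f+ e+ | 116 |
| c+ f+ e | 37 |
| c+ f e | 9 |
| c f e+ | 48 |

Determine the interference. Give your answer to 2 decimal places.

0.17

The two most frequent reciprocal classes, c f+ e and c+ f e+, are the parental types, so the F1 was c f+ e / c+ f e+.
The two rarest classes, c f+ e+ and c+ f e, are the double crossovers. Comparing them with the parentals, only the e allele has switched, so e is the middle locus and the order is f – e – c.
f–e: (211 + 16)/1189 = 0.1909; e–c: (85 + 16)/1189 = 0.0849.
Expected DCO frequency = 0.1909 × 0.0849 ≈ 0.01621; observed = 16/1189 ≈ 0.01346.
Coefficient of coincidence = 0.01346/0.01621 ≈ 0.83; interference = 1 − 0.83 = 0.17.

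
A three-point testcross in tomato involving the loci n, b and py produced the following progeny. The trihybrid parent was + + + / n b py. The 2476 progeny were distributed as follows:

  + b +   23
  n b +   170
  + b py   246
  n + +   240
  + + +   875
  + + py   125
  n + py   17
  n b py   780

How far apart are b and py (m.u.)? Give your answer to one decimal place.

13.5 m.u.

The two rarest classes, + b + and n + py, are the double crossovers. Comparing them with the parentals, only the b allele has switched, so b is the middle locus and the order is n – b – py.
Crossovers in the b–py interval produce the single-crossover classes + + py and n b + (125 + 170 = 295) plus the double crossovers (40).
RF(b–py) = (295 + 40) / 2476 = 335/2476 = 0.1353 → 13.5 m.u.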